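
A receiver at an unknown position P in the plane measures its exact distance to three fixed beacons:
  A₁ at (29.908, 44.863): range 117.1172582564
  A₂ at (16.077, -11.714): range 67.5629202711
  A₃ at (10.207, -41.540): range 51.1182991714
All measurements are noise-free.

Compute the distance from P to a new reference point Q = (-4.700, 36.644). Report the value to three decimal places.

eq1: (x − 29.908)² + (y − 44.863)² = 117.1172582564²
eq2: (x − 16.077)² + (y + 11.714)² = 67.5629202711²
eq3: (x − 10.207)² + (y + 41.540)² = 51.1182991714²
eq3−eq2, eq3−eq1 (x²,y² cancel):
  11.740·x + 59.652·y = -3385.734409
  39.402·x + 172.806·y = -10025.948887
det = 11.740·172.806 − 59.652·39.402 = -321.665664
x = (-3385.734409·172.806 − 59.652·-10025.948887) / -321.665664 = -40.391886
y = (11.740·-10025.948887 − -3385.734409·39.402) / -321.665664 = -48.808651
|P − Q| = √((-40.391886 − -4.700)² + (-48.808651 − 36.644)²) = 92.607053

92.607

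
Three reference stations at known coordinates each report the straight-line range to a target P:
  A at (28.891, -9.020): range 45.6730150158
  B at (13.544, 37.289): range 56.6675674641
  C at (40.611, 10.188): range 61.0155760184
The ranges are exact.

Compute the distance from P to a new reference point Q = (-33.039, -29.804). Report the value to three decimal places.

25.180

eq1: (x − 28.891)² + (y + 9.020)² = 45.6730150158²
eq2: (x − 13.544)² + (y − 37.289)² = 56.6675674641²
eq3: (x − 40.611)² + (y − 10.188)² = 61.0155760184²
eq3−eq2, eq3−eq1 (x²,y² cancel):
  -54.134·x + 54.202·y = 332.548107
  -23.440·x − 38.416·y = 799.877832
det = -54.134·-38.416 − 54.202·-23.440 = 3350.106624
x = (332.548107·-38.416 − 54.202·799.877832) / 3350.106624 = -16.754734
y = (-54.134·799.877832 − 332.548107·-23.440) / 3350.106624 = -10.598367
|P − Q| = √((-16.754734 − -33.039)² + (-10.598367 − -29.804)²) = 25.180025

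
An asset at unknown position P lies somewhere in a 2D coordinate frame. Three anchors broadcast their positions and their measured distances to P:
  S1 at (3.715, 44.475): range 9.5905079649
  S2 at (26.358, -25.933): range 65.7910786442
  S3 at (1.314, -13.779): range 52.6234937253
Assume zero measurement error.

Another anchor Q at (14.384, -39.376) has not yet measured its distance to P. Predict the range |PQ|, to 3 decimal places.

77.447

eq1: (x − 3.715)² + (y − 44.475)² = 9.5905079649²
eq2: (x − 26.358)² + (y + 25.933)² = 65.7910786442²
eq3: (x − 1.314)² + (y + 13.779)² = 52.6234937253²
eq2−eq1, eq2−eq3 (x²,y² cancel):
  -45.286·x + 140.816·y = 4861.050383
  -50.088·x + 24.308·y = 383.556721
det = -45.286·24.308 − 140.816·-50.088 = 5952.379720
x = (4861.050383·24.308 − 140.816·383.556721) / 5952.379720 = 10.777452
y = (-45.286·383.556721 − 4861.050383·-50.088) / 5952.379720 = 37.986579
|P − Q| = √((10.777452 − 14.384)² + (37.986579 − -39.376)²) = 77.446600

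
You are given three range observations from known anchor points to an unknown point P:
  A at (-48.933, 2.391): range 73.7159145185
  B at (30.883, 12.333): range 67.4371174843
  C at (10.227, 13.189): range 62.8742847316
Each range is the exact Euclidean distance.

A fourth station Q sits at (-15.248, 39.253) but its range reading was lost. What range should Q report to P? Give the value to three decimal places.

90.568

eq1: (x + 48.933)² + (y − 2.391)² = 73.7159145185²
eq2: (x − 30.883)² + (y − 12.333)² = 67.4371174843²
eq3: (x − 10.227)² + (y − 13.189)² = 62.8742847316²
eq2−eq1, eq2−eq3 (x²,y² cancel):
  -159.632·x − 19.884·y = 408.021553
  -41.312·x + 1.712·y = -232.732194
det = -159.632·1.712 − -19.884·-41.312 = -1094.737792
x = (408.021553·1.712 − -19.884·-232.732194) / -1094.737792 = 3.589091
y = (-159.632·-232.732194 − 408.021553·-41.312) / -1094.737792 = -49.333907
|P − Q| = √((3.589091 − -15.248)² + (-49.333907 − 39.253)²) = 90.567522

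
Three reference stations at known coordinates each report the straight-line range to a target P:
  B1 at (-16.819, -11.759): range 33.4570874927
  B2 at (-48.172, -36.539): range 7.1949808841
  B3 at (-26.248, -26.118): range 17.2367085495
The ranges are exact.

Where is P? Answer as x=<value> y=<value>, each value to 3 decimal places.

eq1: (x + 16.819)² + (y + 11.759)² = 33.4570874927²
eq2: (x + 48.172)² + (y + 36.539)² = 7.1949808841²
eq3: (x + 26.248)² + (y + 26.118)² = 17.2367085495²
eq2−eq3, eq2−eq1 (x²,y² cancel):
  43.848·x + 20.842·y = -2529.869049
  62.706·x + 49.560·y = -4302.096217
det = 43.848·49.560 − 20.842·62.706 = 866.188428
x = (-2529.869049·49.560 − 20.842·-4302.096217) / 866.188428 = -41.233546
y = (43.848·-4302.096217 − -2529.869049·62.706) / 866.188428 = -34.634896

x=-41.234 y=-34.635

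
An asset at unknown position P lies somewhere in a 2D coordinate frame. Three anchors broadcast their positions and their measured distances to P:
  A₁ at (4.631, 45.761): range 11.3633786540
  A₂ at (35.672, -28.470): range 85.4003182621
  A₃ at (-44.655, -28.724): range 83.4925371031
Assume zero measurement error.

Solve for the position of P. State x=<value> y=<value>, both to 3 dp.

eq1: (x − 4.631)² + (y − 45.761)² = 11.3633786540²
eq2: (x − 35.672)² + (y + 28.470)² = 85.4003182621²
eq3: (x + 44.655)² + (y + 28.724)² = 83.4925371031²
eq2−eq3, eq2−eq1 (x²,y² cancel):
  -160.654·x − 0.508·y = 1058.315324
  -62.082·x + 148.462·y = 7196.570783
det = -160.654·148.462 − -0.508·-62.082 = -23882.551804
x = (1058.315324·148.462 − -0.508·7196.570783) / -23882.551804 = -6.731922
y = (-160.654·7196.570783 − 1058.315324·-62.082) / -23882.551804 = 45.659089

x=-6.732 y=45.659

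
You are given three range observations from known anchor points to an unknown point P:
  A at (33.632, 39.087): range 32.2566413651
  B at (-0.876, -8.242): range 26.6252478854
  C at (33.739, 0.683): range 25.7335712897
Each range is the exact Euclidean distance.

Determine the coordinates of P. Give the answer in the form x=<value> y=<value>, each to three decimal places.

eq1: (x − 33.632)² + (y − 39.087)² = 32.2566413651²
eq2: (x + 0.876)² + (y + 8.242)² = 26.6252478854²
eq3: (x − 33.739)² + (y − 0.683)² = 25.7335712897²
eq3−eq2, eq3−eq1 (x²,y² cancel):
  -69.230·x − 17.850·y = -1116.775804
  -0.214·x + 76.808·y = 1141.844162
det = -69.230·76.808 − -17.850·-0.214 = -5321.237740
x = (-1116.775804·76.808 − -17.850·1141.844162) / -5321.237740 = 12.289509
y = (-69.230·1141.844162 − -1116.775804·-0.214) / -5321.237740 = 14.900455

x=12.290 y=14.900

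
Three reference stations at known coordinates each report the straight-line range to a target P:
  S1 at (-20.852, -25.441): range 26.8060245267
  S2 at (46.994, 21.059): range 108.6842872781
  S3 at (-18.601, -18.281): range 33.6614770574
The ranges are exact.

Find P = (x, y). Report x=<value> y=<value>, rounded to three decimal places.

eq1: (x + 20.852)² + (y + 25.441)² = 26.8060245267²
eq2: (x − 46.994)² + (y − 21.059)² = 108.6842872781²
eq3: (x + 18.601)² + (y + 18.281)² = 33.6614770574²
eq2−eq1, eq2−eq3 (x²,y² cancel):
  -135.692·x − 93.000·y = 9523.844218
  -131.190·x − 78.680·y = 8707.453908
det = -135.692·-78.680 − -93.000·-131.190 = -1524.423440
x = (9523.844218·-78.680 − -93.000·8707.453908) / -1524.423440 = -39.659027
y = (-135.692·8707.453908 − 9523.844218·-131.190) / -1524.423440 = -44.542274

x=-39.659 y=-44.542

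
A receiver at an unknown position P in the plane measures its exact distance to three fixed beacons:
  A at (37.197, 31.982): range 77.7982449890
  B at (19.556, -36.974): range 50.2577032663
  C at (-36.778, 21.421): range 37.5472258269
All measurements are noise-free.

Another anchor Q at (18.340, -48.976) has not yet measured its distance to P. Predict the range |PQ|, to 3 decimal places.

55.729

eq1: (x − 37.197)² + (y − 31.982)² = 77.7982449890²
eq2: (x − 19.556)² + (y + 36.974)² = 50.2577032663²
eq3: (x + 36.778)² + (y − 21.421)² = 37.5472258269²
eq1−eq3, eq1−eq2 (x²,y² cancel):
  -147.950·x − 21.122·y = 4047.788148
  -35.282·x − 137.912·y = 2869.778865
det = -147.950·-137.912 − -21.122·-35.282 = 19658.853996
x = (4047.788148·-137.912 − -21.122·2869.778865) / 19658.853996 = -25.312925
y = (-147.950·2869.778865 − 4047.788148·-35.282) / 19658.853996 = -14.332968
|P − Q| = √((-25.312925 − 18.340)² + (-14.332968 − -48.976)²) = 55.728965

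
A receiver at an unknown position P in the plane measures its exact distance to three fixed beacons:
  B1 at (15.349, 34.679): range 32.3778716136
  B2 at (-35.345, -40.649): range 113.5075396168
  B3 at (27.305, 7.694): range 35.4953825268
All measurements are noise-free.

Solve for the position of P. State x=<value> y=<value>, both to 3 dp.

eq1: (x − 15.349)² + (y − 34.679)² = 32.3778716136²
eq2: (x + 35.345)² + (y + 40.649)² = 113.5075396168²
eq3: (x − 27.305)² + (y − 7.694)² = 35.4953825268²
eq2−eq3, eq2−eq1 (x²,y² cancel):
  125.300·x + 96.686·y = 9527.189804
  101.388·x + 150.656·y = 10372.249596
det = 125.300·150.656 − 96.686·101.388 = 9074.396632
x = (9527.189804·150.656 − 96.686·10372.249596) / 9074.396632 = 47.659035
y = (125.300·10372.249596 − 9527.189804·101.388) / 9074.396632 = 36.773812

x=47.659 y=36.774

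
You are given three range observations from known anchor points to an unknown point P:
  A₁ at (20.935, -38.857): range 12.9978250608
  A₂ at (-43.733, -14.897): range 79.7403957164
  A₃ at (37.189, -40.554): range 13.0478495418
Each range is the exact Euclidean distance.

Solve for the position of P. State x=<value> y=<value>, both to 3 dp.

x=27.969 y=-49.787

eq1: (x − 20.935)² + (y + 38.857)² = 12.9978250608²
eq2: (x + 43.733)² + (y + 14.897)² = 79.7403957164²
eq3: (x − 37.189)² + (y + 40.554)² = 13.0478495418²
eq3−eq2, eq3−eq1 (x²,y² cancel):
  -161.844·x + 51.314·y = -7081.437070
  -32.508·x + 3.394·y = -1078.205042
det = -161.844·3.394 − 51.314·-32.508 = 1118.816976
x = (-7081.437070·3.394 − 51.314·-1078.205042) / 1118.816976 = 27.969379
y = (-161.844·-1078.205042 − -7081.437070·-32.508) / 1118.816976 = -49.786820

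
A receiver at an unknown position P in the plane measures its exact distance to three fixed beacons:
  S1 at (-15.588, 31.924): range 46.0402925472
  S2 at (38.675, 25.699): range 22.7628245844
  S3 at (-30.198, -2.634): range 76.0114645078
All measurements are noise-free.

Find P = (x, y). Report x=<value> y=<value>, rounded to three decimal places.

x=28.266 y=45.943

eq1: (x + 15.588)² + (y − 31.924)² = 46.0402925472²
eq2: (x − 38.675)² + (y − 25.699)² = 22.7628245844²
eq3: (x + 30.198)² + (y + 2.634)² = 76.0114645078²
eq3−eq2, eq3−eq1 (x²,y² cancel):
  137.746·x + 56.666·y = 6496.933620
  29.220·x + 69.116·y = 4001.304559
det = 137.746·69.116 − 56.666·29.220 = 7864.672016
x = (6496.933620·69.116 − 56.666·4001.304559) / 7864.672016 = 28.266168
y = (137.746·4001.304559 − 6496.933620·29.220) / 7864.672016 = 45.942577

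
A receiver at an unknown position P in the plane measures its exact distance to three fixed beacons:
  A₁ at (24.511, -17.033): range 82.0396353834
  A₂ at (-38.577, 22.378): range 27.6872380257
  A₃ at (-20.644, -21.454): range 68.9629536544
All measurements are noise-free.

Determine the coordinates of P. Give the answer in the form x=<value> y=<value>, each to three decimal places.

eq1: (x − 24.511)² + (y + 17.033)² = 82.0396353834²
eq2: (x + 38.577)² + (y − 22.378)² = 27.6872380257²
eq3: (x + 20.644)² + (y + 21.454)² = 68.9629536544²
eq2−eq1, eq2−eq3 (x²,y² cancel):
  126.176·x − 78.822·y = -7061.966227
  35.866·x − 87.664·y = -5091.816788
det = 126.176·-87.664 − -78.822·35.866 = -8234.063012
x = (-7061.966227·-87.664 − -78.822·-5091.816788) / -8234.063012 = -26.442963
y = (126.176·-5091.816788 − -7061.966227·35.866) / -8234.063012 = 47.264709

x=-26.443 y=47.265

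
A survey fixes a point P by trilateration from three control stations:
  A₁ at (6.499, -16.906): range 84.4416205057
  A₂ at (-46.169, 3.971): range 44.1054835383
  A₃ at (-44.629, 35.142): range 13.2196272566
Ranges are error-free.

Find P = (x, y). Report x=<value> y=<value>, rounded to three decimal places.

eq1: (x − 6.499)² + (y + 16.906)² = 84.4416205057²
eq2: (x + 46.169)² + (y − 3.971)² = 44.1054835383²
eq3: (x + 44.629)² + (y − 35.142)² = 13.2196272566²
eq3−eq1, eq3−eq2 (x²,y² cancel):
  102.256·x − 104.096·y = -9854.286697
  -3.080·x − 62.342·y = -2849.897536
det = 102.256·-62.342 − -104.096·-3.080 = -6695.459232
x = (-9854.286697·-62.342 − -104.096·-2849.897536) / -6695.459232 = -47.446037
y = (102.256·-2849.897536 − -9854.286697·-3.080) / -6695.459232 = 48.057992

x=-47.446 y=48.058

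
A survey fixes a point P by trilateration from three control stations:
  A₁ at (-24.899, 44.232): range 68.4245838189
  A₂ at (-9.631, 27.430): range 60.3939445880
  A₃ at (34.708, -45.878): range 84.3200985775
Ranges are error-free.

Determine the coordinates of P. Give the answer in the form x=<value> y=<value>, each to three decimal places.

x=-45.831 y=-20.912

eq1: (x + 24.899)² + (y − 44.232)² = 68.4245838189²
eq2: (x + 9.631)² + (y − 27.430)² = 60.3939445880²
eq3: (x − 34.708)² + (y + 45.878)² = 84.3200985775²
eq2−eq3, eq2−eq1 (x²,y² cancel):
  88.678·x − 146.616·y = -998.175394
  -30.536·x + 33.604·y = 696.773836
det = 88.678·33.604 − -146.616·-30.536 = -1497.130664
x = (-998.175394·33.604 − -146.616·696.773836) / -1497.130664 = -45.831342
y = (88.678·696.773836 − -998.175394·-30.536) / -1497.130664 = -20.912154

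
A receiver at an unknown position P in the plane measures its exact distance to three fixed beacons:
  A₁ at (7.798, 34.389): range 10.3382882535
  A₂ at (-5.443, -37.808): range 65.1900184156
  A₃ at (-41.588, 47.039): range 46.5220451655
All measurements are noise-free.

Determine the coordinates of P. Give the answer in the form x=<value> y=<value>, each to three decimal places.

x=0.452 y=27.115

eq1: (x − 7.798)² + (y − 34.389)² = 10.3382882535²
eq2: (x + 5.443)² + (y + 37.808)² = 65.1900184156²
eq3: (x + 41.588)² + (y − 47.039)² = 46.5220451655²
eq1−eq3, eq1−eq2 (x²,y² cancel):
  -98.772·x + 25.300·y = 641.396658
  -26.482·x − 144.394·y = -3927.199309
det = -98.772·-144.394 − 25.300·-26.482 = 14932.078768
x = (641.396658·-144.394 − 25.300·-3927.199309) / 14932.078768 = 0.451666
y = (-98.772·-3927.199309 − 641.396658·-26.482) / 14932.078768 = 27.114965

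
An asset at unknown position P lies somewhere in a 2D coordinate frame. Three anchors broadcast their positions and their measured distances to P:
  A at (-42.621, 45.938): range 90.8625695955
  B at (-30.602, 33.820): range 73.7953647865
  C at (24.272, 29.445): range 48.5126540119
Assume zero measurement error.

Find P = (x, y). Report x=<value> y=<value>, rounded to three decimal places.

eq1: (x + 42.621)² + (y − 45.938)² = 90.8625695955²
eq2: (x + 30.602)² + (y − 33.820)² = 73.7953647865²
eq3: (x − 24.272)² + (y − 29.445)² = 48.5126540119²
eq1−eq3, eq1−eq2 (x²,y² cancel):
  133.786·x − 32.986·y = 3431.817478
  24.038·x − 24.236·y = 963.676009
det = 133.786·-24.236 − -32.986·24.038 = -2449.520028
x = (3431.817478·-24.236 − -32.986·963.676009) / -2449.520028 = 20.977870
y = (133.786·963.676009 − 3431.817478·24.038) / -2449.520028 = -18.955685

x=20.978 y=-18.956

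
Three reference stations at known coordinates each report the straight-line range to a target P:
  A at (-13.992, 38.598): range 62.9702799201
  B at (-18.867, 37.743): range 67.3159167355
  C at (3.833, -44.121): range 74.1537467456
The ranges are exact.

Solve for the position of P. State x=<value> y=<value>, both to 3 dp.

eq1: (x + 13.992)² + (y − 38.598)² = 62.9702799201²
eq2: (x + 18.867)² + (y − 37.743)² = 67.3159167355²
eq3: (x − 3.833)² + (y + 44.121)² = 74.1537467456²
eq1−eq2, eq1−eq3 (x²,y² cancel):
  -9.750·x − 1.710·y = -471.260423
  35.650·x − 165.438·y = -1257.749141
det = -9.750·-165.438 − -1.710·35.650 = 1673.982000
x = (-471.260423·-165.438 − -1.710·-1257.749141) / 1673.982000 = 45.289394
y = (-9.750·-1257.749141 − -471.260423·35.650) / 1673.982000 = 17.361888

x=45.289 y=17.362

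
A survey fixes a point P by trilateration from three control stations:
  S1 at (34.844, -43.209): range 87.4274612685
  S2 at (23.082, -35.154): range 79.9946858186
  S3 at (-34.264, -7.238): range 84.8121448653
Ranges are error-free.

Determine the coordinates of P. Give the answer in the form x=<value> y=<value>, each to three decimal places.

eq1: (x − 34.844)² + (y + 43.209)² = 87.4274612685²
eq2: (x − 23.082)² + (y + 35.154)² = 79.9946858186²
eq3: (x + 34.264)² + (y + 7.238)² = 84.8121448653²
eq1−eq2, eq1−eq3 (x²,y² cancel):
  -23.524·x + 16.110·y = -68.128352
  -138.216·x + 71.942·y = -1404.250610
det = -23.524·71.942 − 16.110·-138.216 = 534.296152
x = (-68.128352·71.942 − 16.110·-1404.250610) / 534.296152 = 33.167350
y = (-23.524·-1404.250610 − -68.128352·-138.216) / 534.296152 = 44.202383

x=33.167 y=44.202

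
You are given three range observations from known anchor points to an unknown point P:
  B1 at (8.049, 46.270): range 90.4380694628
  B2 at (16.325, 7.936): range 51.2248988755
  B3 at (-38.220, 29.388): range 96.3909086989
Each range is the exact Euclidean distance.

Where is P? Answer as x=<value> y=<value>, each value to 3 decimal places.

x=26.181 y=-42.332

eq1: (x − 8.049)² + (y − 46.270)² = 90.4380694628²
eq2: (x − 16.325)² + (y − 7.936)² = 51.2248988755²
eq3: (x + 38.220)² + (y − 29.388)² = 96.3909086989²
eq3−eq2, eq3−eq1 (x²,y² cancel):
  109.090·x − 42.904·y = 4672.279792
  92.538·x + 33.764·y = 993.439229
det = 109.090·33.764 − -42.904·92.538 = 7653.565112
x = (4672.279792·33.764 − -42.904·993.439229) / 7653.565112 = 26.180919
y = (109.090·993.439229 − 4672.279792·92.538) / 7653.565112 = -42.331794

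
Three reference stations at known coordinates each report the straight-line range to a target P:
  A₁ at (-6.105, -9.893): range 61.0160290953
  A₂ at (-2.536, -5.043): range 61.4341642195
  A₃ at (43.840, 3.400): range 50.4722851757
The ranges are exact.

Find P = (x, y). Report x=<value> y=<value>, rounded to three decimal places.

x=42.294 y=-47.049

eq1: (x + 6.105)² + (y + 9.893)² = 61.0160290953²
eq2: (x + 2.536)² + (y + 5.043)² = 61.4341642195²
eq3: (x − 43.840)² + (y − 3.400)² = 50.4722851757²
eq3−eq2, eq3−eq1 (x²,y² cancel):
  -92.752·x − 16.886·y = -3128.347417
  -99.890·x − 26.586·y = -2973.867362
det = -92.752·-26.586 − -16.886·-99.890 = 779.162132
x = (-3128.347417·-26.586 − -16.886·-2973.867362) / 779.162132 = 42.293534
y = (-92.752·-2973.867362 − -3128.347417·-99.890) / 779.162132 = -47.048588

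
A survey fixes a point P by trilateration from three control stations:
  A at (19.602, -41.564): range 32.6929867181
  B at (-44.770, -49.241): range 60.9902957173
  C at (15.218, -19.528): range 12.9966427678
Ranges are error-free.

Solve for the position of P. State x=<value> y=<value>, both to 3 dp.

eq1: (x − 19.602)² + (y + 41.564)² = 32.6929867181²
eq2: (x + 44.770)² + (y + 49.241)² = 60.9902957173²
eq3: (x − 15.218)² + (y + 19.528)² = 12.9966427678²
eq1−eq3, eq1−eq2 (x²,y² cancel):
  -8.768·x + 44.072·y = -598.955535
  -128.744·x − 15.354·y = -333.760310
det = -8.768·-15.354 − 44.072·-128.744 = 5808.629440
x = (-598.955535·-15.354 − 44.072·-333.760310) / 5808.629440 = 4.115575
y = (-8.768·-333.760310 − -598.955535·-128.744) / 5808.629440 = -12.771605

x=4.116 y=-12.772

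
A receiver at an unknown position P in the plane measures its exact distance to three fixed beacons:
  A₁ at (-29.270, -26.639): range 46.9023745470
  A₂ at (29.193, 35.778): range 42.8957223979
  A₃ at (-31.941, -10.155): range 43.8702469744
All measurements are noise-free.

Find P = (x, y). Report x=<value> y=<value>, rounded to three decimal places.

eq1: (x + 29.270)² + (y + 26.639)² = 46.9023745470²
eq2: (x − 29.193)² + (y − 35.778)² = 42.8957223979²
eq3: (x + 31.941)² + (y + 10.155)² = 43.8702469744²
eq3−eq1, eq3−eq2 (x²,y² cancel):
  5.342·x − 32.968·y = 167.783546
  122.268·x + 91.866·y = 1093.500597
det = 5.342·91.866 − -32.968·122.268 = 4521.679596
x = (167.783546·91.866 − -32.968·1093.500597) / 4521.679596 = 11.381640
y = (5.342·1093.500597 − 167.783546·122.268) / 4521.679596 = -3.245050

x=11.382 y=-3.245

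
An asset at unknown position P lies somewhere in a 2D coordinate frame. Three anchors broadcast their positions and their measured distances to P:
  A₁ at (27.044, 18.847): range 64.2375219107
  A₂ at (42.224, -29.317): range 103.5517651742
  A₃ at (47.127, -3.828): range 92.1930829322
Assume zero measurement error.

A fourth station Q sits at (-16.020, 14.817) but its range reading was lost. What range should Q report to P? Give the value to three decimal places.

31.961

eq1: (x − 27.044)² + (y − 18.847)² = 64.2375219107²
eq2: (x − 42.224)² + (y + 29.317)² = 103.5517651742²
eq3: (x − 47.127)² + (y + 3.828)² = 92.1930829322²
eq2−eq3, eq2−eq1 (x²,y² cancel):
  9.806·x + 50.978·y = 1816.658578
  -30.360·x + 96.328·y = 5040.743529
det = 9.806·96.328 − 50.978·-30.360 = 2492.284448
x = (1816.658578·96.328 − 50.978·5040.743529) / 2492.284448 = -32.890281
y = (9.806·5040.743529 − 1816.658578·-30.360) / 2492.284448 = 41.962821
|P − Q| = √((-32.890281 − -16.020)² + (41.962821 − 14.817)²) = 31.960944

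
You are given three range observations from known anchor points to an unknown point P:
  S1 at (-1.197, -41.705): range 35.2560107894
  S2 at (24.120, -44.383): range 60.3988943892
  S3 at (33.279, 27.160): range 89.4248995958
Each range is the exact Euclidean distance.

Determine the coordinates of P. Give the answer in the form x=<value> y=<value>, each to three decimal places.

eq1: (x + 1.197)² + (y + 41.705)² = 35.2560107894²
eq2: (x − 24.120)² + (y + 44.383)² = 60.3988943892²
eq3: (x − 33.279)² + (y − 27.160)² = 89.4248995958²
eq1−eq3, eq1−eq2 (x²,y² cancel):
  68.952·x + 137.730·y = -6649.408764
  50.634·x − 5.356·y = -1594.154892
det = 68.952·-5.356 − 137.730·50.634 = -7343.127732
x = (-6649.408764·-5.356 − 137.730·-1594.154892) / -7343.127732 = -34.750476
y = (68.952·-1594.154892 − -6649.408764·50.634) / -7343.127732 = -30.881391

x=-34.750 y=-30.881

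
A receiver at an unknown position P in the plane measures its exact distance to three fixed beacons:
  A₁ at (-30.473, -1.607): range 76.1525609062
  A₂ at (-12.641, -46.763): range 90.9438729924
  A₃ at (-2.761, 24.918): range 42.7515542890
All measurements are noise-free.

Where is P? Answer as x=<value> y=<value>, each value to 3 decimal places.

eq1: (x + 30.473)² + (y + 1.607)² = 76.1525609062²
eq2: (x + 12.641)² + (y + 46.763)² = 90.9438729924²
eq3: (x + 2.761)² + (y − 24.918)² = 42.7515542890²
eq3−eq2, eq3−eq1 (x²,y² cancel):
  -19.760·x − 143.362·y = -4725.049436
  -55.424·x − 53.050·y = -3668.860805
det = -19.760·-53.050 − -143.362·-55.424 = -6897.427488
x = (-4725.049436·-53.050 − -143.362·-3668.860805) / -6897.427488 = 39.915077
y = (-19.760·-3668.860805 − -4725.049436·-55.424) / -6897.427488 = 27.457259

x=39.915 y=27.457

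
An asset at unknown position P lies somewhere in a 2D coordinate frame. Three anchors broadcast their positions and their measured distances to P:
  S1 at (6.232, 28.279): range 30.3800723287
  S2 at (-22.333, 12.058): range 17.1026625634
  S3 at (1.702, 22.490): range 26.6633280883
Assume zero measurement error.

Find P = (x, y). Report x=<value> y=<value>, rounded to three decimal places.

x=-24.138 y=29.065

eq1: (x − 6.232)² + (y − 28.279)² = 30.3800723287²
eq2: (x + 22.333)² + (y − 12.058)² = 17.1026625634²
eq3: (x − 1.702)² + (y − 22.490)² = 26.6633280883²
eq1−eq2, eq1−eq3 (x²,y² cancel):
  -57.130·x − 32.442·y = 436.066316
  -9.060·x − 11.578·y = -117.827031
det = -57.130·-11.578 − -32.442·-9.060 = 367.526620
x = (436.066316·-11.578 − -32.442·-117.827031) / 367.526620 = -24.137899
y = (-57.130·-117.827031 − 436.066316·-9.060) / 367.526620 = 29.065158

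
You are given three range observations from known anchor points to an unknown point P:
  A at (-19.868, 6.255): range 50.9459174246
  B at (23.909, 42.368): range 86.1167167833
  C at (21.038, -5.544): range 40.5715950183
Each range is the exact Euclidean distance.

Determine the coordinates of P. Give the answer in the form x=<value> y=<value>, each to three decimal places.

x=0.411 y=-40.481

eq1: (x + 19.868)² + (y − 6.255)² = 50.9459174246²
eq2: (x − 23.909)² + (y − 42.368)² = 86.1167167833²
eq3: (x − 21.038)² + (y + 5.544)² = 40.5715950183²
eq3−eq2, eq3−eq1 (x²,y² cancel):
  5.742·x + 95.824·y = -3876.680262
  -81.812·x + 23.598·y = -988.903111
det = 5.742·23.598 − 95.824·-81.812 = 7975.052804
x = (-3876.680262·23.598 − 95.824·-988.903111) / 7975.052804 = 0.411126
y = (5.742·-988.903111 − -3876.680262·-81.812) / 7975.052804 = -40.480892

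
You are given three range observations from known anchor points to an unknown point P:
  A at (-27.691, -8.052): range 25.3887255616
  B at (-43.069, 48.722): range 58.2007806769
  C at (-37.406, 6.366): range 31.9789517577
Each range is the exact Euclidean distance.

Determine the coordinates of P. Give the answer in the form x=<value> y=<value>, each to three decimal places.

eq1: (x + 27.691)² + (y + 8.052)² = 25.3887255616²
eq2: (x + 43.069)² + (y − 48.722)² = 58.2007806769²
eq3: (x + 37.406)² + (y − 6.366)² = 31.9789517577²
eq3−eq2, eq3−eq1 (x²,y² cancel):
  -11.326·x + 84.712·y = 424.359737
  19.430·x − 28.836·y = -230.042637
det = -11.326·-28.836 − 84.712·19.430 = -1319.357624
x = (424.359737·-28.836 − 84.712·-230.042637) / -1319.357624 = -5.495504
y = (-11.326·-230.042637 − 424.359737·19.430) / -1319.357624 = 4.274691

x=-5.496 y=4.275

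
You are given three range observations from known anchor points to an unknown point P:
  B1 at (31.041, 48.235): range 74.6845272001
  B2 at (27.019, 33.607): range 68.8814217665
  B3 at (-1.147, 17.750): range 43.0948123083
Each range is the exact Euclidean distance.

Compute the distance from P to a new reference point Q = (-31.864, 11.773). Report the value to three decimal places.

eq1: (x − 31.041)² + (y − 48.235)² = 74.6845272001²
eq2: (x − 27.019)² + (y − 33.607)² = 68.8814217665²
eq3: (x + 1.147)² + (y − 17.750)² = 43.0948123083²
eq1−eq3, eq1−eq2 (x²,y² cancel):
  -64.376·x − 60.970·y = 746.834958
  -8.044·x − 29.256·y = -597.573757
det = -64.376·-29.256 − -60.970·-8.044 = 1392.941576
x = (746.834958·-29.256 − -60.970·-597.573757) / 1392.941576 = -41.842010
y = (-64.376·-597.573757 − 746.834958·-8.044) / 1392.941576 = 31.930233
|P − Q| = √((-41.842010 − -31.864)² + (31.930233 − 11.773)²) = 22.491659

22.492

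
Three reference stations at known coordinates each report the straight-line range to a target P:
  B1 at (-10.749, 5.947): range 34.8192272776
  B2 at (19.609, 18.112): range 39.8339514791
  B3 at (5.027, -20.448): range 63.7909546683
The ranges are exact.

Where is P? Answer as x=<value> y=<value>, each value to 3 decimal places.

eq1: (x + 10.749)² + (y − 5.947)² = 34.8192272776²
eq2: (x − 19.609)² + (y − 18.112)² = 39.8339514791²
eq3: (x − 5.027)² + (y + 20.448)² = 63.7909546683²
eq3−eq1, eq3−eq2 (x²,y² cancel):
  -31.552·x + 52.790·y = 2564.423686
  29.164·x + 77.120·y = 2751.708199
det = -31.552·77.120 − 52.790·29.164 = -3972.857800
x = (2564.423686·77.120 − 52.790·2751.708199) / -3972.857800 = -13.216098
y = (-31.552·2751.708199 − 2564.423686·29.164) / -3972.857800 = 40.678715

x=-13.216 y=40.679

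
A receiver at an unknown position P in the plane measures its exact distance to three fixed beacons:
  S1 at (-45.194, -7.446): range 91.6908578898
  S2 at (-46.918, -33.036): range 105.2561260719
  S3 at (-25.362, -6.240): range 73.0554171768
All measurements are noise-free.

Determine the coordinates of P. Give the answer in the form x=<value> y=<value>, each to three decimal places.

x=40.119 y=26.154

eq1: (x + 45.194)² + (y + 7.446)² = 91.6908578898²
eq2: (x + 46.918)² + (y + 33.036)² = 105.2561260719²
eq3: (x + 25.362)² + (y + 6.240)² = 73.0554171768²
eq1−eq2, eq1−eq3 (x²,y² cancel):
  -3.448·x − 51.180·y = -1476.903187
  39.664·x + 2.412·y = 1654.347534
det = -3.448·2.412 − -51.180·39.664 = 2021.686944
x = (-1476.903187·2.412 − -51.180·1654.347534) / 2021.686944 = 40.118583
y = (-3.448·1654.347534 − -1476.903187·39.664) / 2021.686944 = 26.154246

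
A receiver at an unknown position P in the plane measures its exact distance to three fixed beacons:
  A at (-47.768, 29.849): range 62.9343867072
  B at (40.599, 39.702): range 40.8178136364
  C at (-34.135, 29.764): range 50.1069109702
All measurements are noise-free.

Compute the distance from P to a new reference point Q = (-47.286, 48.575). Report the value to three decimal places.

70.567

eq1: (x + 47.768)² + (y − 29.849)² = 62.9343867072²
eq2: (x − 40.599)² + (y − 39.702)² = 40.8178136364²
eq3: (x + 34.135)² + (y − 29.764)² = 50.1069109702²
eq2−eq3, eq2−eq1 (x²,y² cancel):
  -149.468·x − 19.876·y = -2018.042301
  -176.734·x − 19.706·y = -2346.426100
det = -149.468·-19.706 − -19.876·-176.734 = -567.348576
x = (-2018.042301·-19.706 − -19.876·-2346.426100) / -567.348576 = 12.108999
y = (-149.468·-2346.426100 − -2018.042301·-176.734) / -567.348576 = 10.471643
|P − Q| = √((12.108999 − -47.286)² + (10.471643 − 48.575)²) = 70.566506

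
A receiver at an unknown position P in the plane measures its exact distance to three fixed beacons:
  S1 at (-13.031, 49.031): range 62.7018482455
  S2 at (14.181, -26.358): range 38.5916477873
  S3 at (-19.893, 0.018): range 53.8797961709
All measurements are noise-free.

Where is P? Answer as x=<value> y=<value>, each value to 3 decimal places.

x=33.528 y=7.034

eq1: (x + 13.031)² + (y − 49.031)² = 62.7018482455²
eq2: (x − 14.181)² + (y + 26.358)² = 38.5916477873²
eq3: (x + 19.893)² + (y − 0.018)² = 53.8797961709²
eq2−eq1, eq2−eq3 (x²,y² cancel):
  -54.424·x + 150.778·y = -764.205497
  -68.148·x + 52.752·y = -1913.830308
det = -54.424·52.752 − 150.778·-68.148 = 7404.244296
x = (-764.205497·52.752 − 150.778·-1913.830308) / 7404.244296 = 33.528086
y = (-54.424·-1913.830308 − -764.205497·-68.148) / 7404.244296 = 7.033699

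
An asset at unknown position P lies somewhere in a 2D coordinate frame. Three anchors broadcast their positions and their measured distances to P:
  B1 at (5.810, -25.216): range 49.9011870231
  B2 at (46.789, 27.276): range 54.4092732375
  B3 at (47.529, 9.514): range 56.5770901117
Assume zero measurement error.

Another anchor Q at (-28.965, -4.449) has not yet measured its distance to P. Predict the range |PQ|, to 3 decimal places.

34.796

eq1: (x − 5.810)² + (y + 25.216)² = 49.9011870231²
eq2: (x − 46.789)² + (y − 27.276)² = 54.4092732375²
eq3: (x − 47.529)² + (y − 9.514)² = 56.5770901117²
eq2−eq1, eq2−eq3 (x²,y² cancel):
  -81.958·x − 104.984·y = -1793.347393
  1.480·x − 35.524·y = -824.266771
det = -81.958·-35.524 − -104.984·1.480 = 3066.852312
x = (-1793.347393·-35.524 − -104.984·-824.266771) / 3066.852312 = -7.443446
y = (-81.958·-824.266771 − -1793.347393·1.480) / 3066.852312 = 22.892987
|P − Q| = √((-7.443446 − -28.965)² + (22.892987 − -4.449)²) = 34.795999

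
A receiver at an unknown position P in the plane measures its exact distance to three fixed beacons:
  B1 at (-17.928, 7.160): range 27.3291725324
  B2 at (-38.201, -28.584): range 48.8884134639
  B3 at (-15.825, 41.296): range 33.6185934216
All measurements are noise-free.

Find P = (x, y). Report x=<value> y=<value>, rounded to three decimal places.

eq1: (x + 17.928)² + (y − 7.160)² = 27.3291725324²
eq2: (x + 38.201)² + (y + 28.584)² = 48.8884134639²
eq3: (x + 15.825)² + (y − 41.296)² = 33.6185934216²
eq3−eq2, eq3−eq1 (x²,y² cancel):
  -44.752·x − 139.760·y = -939.295931
  -4.206·x − 68.272·y = -1199.785305
det = -44.752·-68.272 − -139.760·-4.206 = 2467.477984
x = (-939.295931·-68.272 − -139.760·-1199.785305) / 2467.477984 = -41.967703
y = (-44.752·-1199.785305 − -939.295931·-4.206) / 2467.477984 = 20.159091

x=-41.968 y=20.159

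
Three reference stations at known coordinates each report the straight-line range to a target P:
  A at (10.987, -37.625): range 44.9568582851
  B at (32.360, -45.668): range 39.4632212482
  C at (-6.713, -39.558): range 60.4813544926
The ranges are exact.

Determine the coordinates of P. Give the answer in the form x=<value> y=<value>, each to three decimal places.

x=45.069 y=-8.307

eq1: (x − 10.987)² + (y + 37.625)² = 44.9568582851²
eq2: (x − 32.360)² + (y + 45.668)² = 39.4632212482²
eq3: (x + 6.713)² + (y + 39.558)² = 60.4813544926²
eq2−eq3, eq2−eq1 (x²,y² cancel):
  -78.146·x + 12.220·y = -3623.484501
  -42.746·x + 16.086·y = -2060.154306
det = -78.146·16.086 − 12.220·-42.746 = -734.700436
x = (-3623.484501·16.086 − 12.220·-2060.154306) / -734.700436 = 45.069098
y = (-78.146·-2060.154306 − -3623.484501·-42.746) / -734.700436 = -8.307263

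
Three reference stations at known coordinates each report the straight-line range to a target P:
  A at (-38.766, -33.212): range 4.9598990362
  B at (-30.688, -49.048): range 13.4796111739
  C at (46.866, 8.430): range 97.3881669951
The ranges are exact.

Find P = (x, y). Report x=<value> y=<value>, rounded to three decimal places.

x=-38.649 y=-38.171

eq1: (x + 38.766)² + (y + 33.212)² = 4.9598990362²
eq2: (x + 30.688)² + (y + 49.048)² = 13.4796111739²
eq3: (x − 46.866)² + (y − 8.430)² = 97.3881669951²
eq2−eq1, eq2−eq3 (x²,y² cancel):
  -16.156·x + 31.672·y = -584.520629
  155.108·x + 114.956·y = -10382.727945
det = -16.156·114.956 − 31.672·155.108 = -6769.809712
x = (-584.520629·114.956 − 31.672·-10382.727945) / -6769.809712 = -38.649182
y = (-16.156·-10382.727945 − -584.520629·155.108) / -6769.809712 = -38.170523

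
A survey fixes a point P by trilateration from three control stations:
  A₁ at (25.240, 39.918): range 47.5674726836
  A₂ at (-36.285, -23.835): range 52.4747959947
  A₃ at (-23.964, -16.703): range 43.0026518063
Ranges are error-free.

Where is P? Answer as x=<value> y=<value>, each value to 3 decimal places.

eq1: (x − 25.240)² + (y − 39.918)² = 47.5674726836²
eq2: (x + 36.285)² + (y + 23.835)² = 52.4747959947²
eq3: (x + 23.964)² + (y + 16.703)² = 43.0026518063²
eq1−eq3, eq1−eq2 (x²,y² cancel):
  -98.408·x − 113.242·y = -963.804424
  -123.050·x − 127.506·y = -836.735631
det = -98.408·-127.506 − -113.242·-123.050 = -1386.817652
x = (-963.804424·-127.506 − -113.242·-836.735631) / -1386.817652 = -20.289063
y = (-98.408·-836.735631 − -963.804424·-123.050) / -1386.817652 = 26.142337

x=-20.289 y=26.142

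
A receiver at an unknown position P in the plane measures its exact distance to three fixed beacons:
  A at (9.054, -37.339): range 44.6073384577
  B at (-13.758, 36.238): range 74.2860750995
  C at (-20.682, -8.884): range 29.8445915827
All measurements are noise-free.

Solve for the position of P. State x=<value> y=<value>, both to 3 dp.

eq1: (x − 9.054)² + (y + 37.339)² = 44.6073384577²
eq2: (x + 13.758)² + (y − 36.238)² = 74.2860750995²
eq3: (x + 20.682)² + (y + 8.884)² = 29.8445915827²
eq3−eq2, eq3−eq1 (x²,y² cancel):
  13.848·x + 90.244·y = -3631.916679
  59.472·x − 56.910·y = -129.609741
det = 13.848·-56.910 − 90.244·59.472 = -6155.080848
x = (-3631.916679·-56.910 − 90.244·-129.609741) / -6155.080848 = -35.481074
y = (13.848·-129.609741 − -3631.916679·59.472) / -6155.080848 = -34.800926

x=-35.481 y=-34.801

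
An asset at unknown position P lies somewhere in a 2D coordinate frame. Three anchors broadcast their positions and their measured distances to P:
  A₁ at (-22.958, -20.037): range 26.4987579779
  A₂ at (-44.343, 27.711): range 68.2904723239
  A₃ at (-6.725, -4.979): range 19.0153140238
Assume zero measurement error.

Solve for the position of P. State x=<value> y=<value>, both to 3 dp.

x=3.523 y=-20.996

eq1: (x + 22.958)² + (y + 20.037)² = 26.4987579779²
eq2: (x + 44.343)² + (y − 27.711)² = 68.2904723239²
eq3: (x + 6.725)² + (y + 4.979)² = 19.0153140238²
eq3−eq1, eq3−eq2 (x²,y² cancel):
  -32.466·x − 30.116·y = 517.933060
  -75.236·x + 65.380·y = -1637.821339
det = -32.466·65.380 − -30.116·-75.236 = -4388.434456
x = (517.933060·65.380 − -30.116·-1637.821339) / -4388.434456 = 3.523390
y = (-32.466·-1637.821339 − 517.933060·-75.236) / -4388.434456 = -20.996262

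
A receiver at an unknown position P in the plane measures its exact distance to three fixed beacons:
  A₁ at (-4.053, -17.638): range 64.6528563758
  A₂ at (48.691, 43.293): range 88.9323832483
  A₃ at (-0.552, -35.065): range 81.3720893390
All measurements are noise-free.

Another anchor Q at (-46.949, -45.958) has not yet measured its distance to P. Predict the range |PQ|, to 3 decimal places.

eq1: (x + 4.053)² + (y + 17.638)² = 64.6528563758²
eq2: (x − 48.691)² + (y − 43.293)² = 88.9323832483²
eq3: (x + 0.552)² + (y + 35.065)² = 81.3720893390²
eq2−eq1, eq2−eq3 (x²,y² cancel):
  -105.488·x − 121.862·y = -188.594524
  -98.486·x − 156.716·y = -1727.686534
det = -105.488·-156.716 − -121.862·-98.486 = 4529.956476
x = (-188.594524·-156.716 − -121.862·-1727.686534) / 4529.956476 = -39.952604
y = (-105.488·-1727.686534 − -188.594524·-98.486) / 4529.956476 = 36.131976
|P − Q| = √((-39.952604 − -46.949)² + (36.131976 − -45.958)²) = 82.387582

82.388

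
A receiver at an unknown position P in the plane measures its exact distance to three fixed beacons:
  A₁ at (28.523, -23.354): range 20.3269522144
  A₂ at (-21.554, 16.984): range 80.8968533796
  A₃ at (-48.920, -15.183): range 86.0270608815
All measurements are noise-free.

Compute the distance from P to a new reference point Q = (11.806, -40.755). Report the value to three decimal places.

eq1: (x − 28.523)² + (y + 23.354)² = 20.3269522144²
eq2: (x + 21.554)² + (y − 16.984)² = 80.8968533796²
eq3: (x + 48.920)² + (y + 15.183)² = 86.0270608815²
eq2−eq1, eq2−eq3 (x²,y² cancel):
  100.154·x − 80.676·y = 6737.055573
  -54.732·x − 64.334·y = 1014.304400
det = 100.154·-64.334 − -80.676·-54.732 = -10858.866268
x = (6737.055573·-64.334 − -80.676·1014.304400) / -10858.866268 = 32.378308
y = (100.154·1014.304400 − 6737.055573·-54.732) / -10858.866268 = -43.311996
|P − Q| = √((32.378308 − 11.806)² + (-43.311996 − -40.755)²) = 20.730607

20.731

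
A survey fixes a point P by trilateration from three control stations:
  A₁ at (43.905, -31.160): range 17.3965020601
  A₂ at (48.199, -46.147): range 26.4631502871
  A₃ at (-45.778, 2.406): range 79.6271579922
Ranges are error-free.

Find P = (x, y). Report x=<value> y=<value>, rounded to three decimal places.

x=26.509 y=-30.986

eq1: (x − 43.905)² + (y + 31.160)² = 17.3965020601²
eq2: (x − 48.199)² + (y + 46.147)² = 26.4631502871²
eq3: (x + 45.778)² + (y − 2.406)² = 79.6271579922²
eq3−eq2, eq3−eq1 (x²,y² cancel):
  187.954·x − 97.106·y = 7991.461057
  179.366·x − 67.132·y = 6835.026511
det = 187.954·-67.132 − -97.106·179.366 = 4799.786868
x = (7991.461057·-67.132 − -97.106·6835.026511) / 4799.786868 = 26.509369
y = (187.954·6835.026511 − 7991.461057·179.366) / 4799.786868 = -30.985924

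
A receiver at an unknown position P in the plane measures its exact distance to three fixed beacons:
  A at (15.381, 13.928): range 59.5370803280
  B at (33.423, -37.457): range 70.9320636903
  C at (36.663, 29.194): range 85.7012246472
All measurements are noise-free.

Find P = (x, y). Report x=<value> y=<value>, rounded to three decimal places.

x=-34.814 y=-18.090

eq1: (x − 15.381)² + (y − 13.928)² = 59.5370803280²
eq2: (x − 33.423)² + (y + 37.457)² = 70.9320636903²
eq3: (x − 36.663)² + (y − 29.194)² = 85.7012246472²
eq1−eq3, eq1−eq2 (x²,y² cancel):
  42.564·x + 30.532·y = -2034.135112
  36.084·x − 102.770·y = 602.865708
det = 42.564·-102.770 − 30.532·36.084 = -5476.018968
x = (-2034.135112·-102.770 − 30.532·602.865708) / -5476.018968 = -34.813862
y = (42.564·602.865708 − -2034.135112·36.084) / -5476.018968 = -18.089804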